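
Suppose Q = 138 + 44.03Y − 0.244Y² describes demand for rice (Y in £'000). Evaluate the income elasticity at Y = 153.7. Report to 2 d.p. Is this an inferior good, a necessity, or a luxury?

-4.17 (inferior good)

At Y = 153.7: Q = 1141.2306.
dQ/dY = 44.03 − 0.488Y = -30.97560.
η = (dQ/dY)·(Y/Q) = -30.97560 × (153.7/1141.2306) = -4.17.
η < 0 ⇒ inferior good.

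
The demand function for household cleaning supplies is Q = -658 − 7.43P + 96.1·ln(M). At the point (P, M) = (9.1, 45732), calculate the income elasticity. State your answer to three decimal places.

0.314

At P = 9.1, M = 45732: Q = 305.593.
Holding P constant, ∂Q/∂M = 96.1/M = 0.00210137.
η_M = (∂Q/∂M)·(M/Q) = 0.00210137 × (45732/305.593) = 0.314.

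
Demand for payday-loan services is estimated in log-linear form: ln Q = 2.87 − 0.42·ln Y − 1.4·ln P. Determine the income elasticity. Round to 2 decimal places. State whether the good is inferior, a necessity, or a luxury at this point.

-0.42 (inferior good)

In a log-linear demand, the coefficient on ln Y is the income elasticity.
So η = -0.42.
η < 0 ⇒ inferior good.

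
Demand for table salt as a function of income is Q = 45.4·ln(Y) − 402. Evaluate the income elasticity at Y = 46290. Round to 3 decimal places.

0.530

At Y = 46290: Q = 85.718.
dQ/dY = 45.4/Y = 0.000980773 at this income.
η = (dQ/dY)·(Y/Q) = 0.000980773 × (46290/85.718) = 0.530.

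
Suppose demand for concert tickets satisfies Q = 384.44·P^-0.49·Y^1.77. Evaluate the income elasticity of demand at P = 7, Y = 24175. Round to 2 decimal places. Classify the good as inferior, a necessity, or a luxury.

For a multiplicative demand Q = A·P^α·Y^β, the income elasticity is β everywhere.
Here β = 1.77, so η = 1.77.
Since η > 1, this is a luxury.

1.77 (luxury)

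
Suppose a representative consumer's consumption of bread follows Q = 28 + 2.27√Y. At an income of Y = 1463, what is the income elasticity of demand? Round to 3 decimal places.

At Y = 1463: Q = 114.826.
dQ/dY = 2.27/(2√Y) = 0.0296738 at this income.
η = (dQ/dY)·(Y/Q) = 0.0296738 × (1463/114.826) = 0.378.

0.378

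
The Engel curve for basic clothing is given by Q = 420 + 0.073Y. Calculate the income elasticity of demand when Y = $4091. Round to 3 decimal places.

At Y = 4091: Q = 718.643.
dQ/dY = 0.073.
η = (dQ/dY)·(Y/Q) = 0.073 × (4091/718.643) = 0.416.

0.416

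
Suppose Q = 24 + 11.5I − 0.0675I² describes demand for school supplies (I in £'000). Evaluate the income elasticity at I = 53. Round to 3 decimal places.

0.519

At I = 53: Q = 443.8925.
dQ/dI = 11.5 − 0.135I = 4.34500.
η = (dQ/dI)·(I/Q) = 4.34500 × (53/443.8925) = 0.519.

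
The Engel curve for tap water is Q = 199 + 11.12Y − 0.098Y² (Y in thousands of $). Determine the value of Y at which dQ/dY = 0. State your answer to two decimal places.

56.73

dQ/dY = 11.12 − 0.196Y.
The good is inferior where dQ/dY < 0. Setting dQ/dY = 0 gives Y = 11.12 / 0.196 = 56.73.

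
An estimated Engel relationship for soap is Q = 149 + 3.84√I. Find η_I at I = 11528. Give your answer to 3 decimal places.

0.367

At I = 11528: Q = 561.295.
dQ/dI = 3.84/(2√I) = 0.0178823 at this income.
η = (dQ/dI)·(I/Q) = 0.0178823 × (11528/561.295) = 0.367.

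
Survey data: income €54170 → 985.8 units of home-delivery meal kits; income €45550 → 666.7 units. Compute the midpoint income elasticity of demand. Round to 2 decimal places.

ΔQ = 666.7 − 985.8 = -319.1; midpoint Q̄ = (985.8 + 666.7)/2 = 826.25.
ΔI = 45550 − 54170 = -8620; midpoint Ī = (54170 + 45550)/2 = 49860.
η = (ΔQ/Q̄) ÷ (ΔI/Ī) = (-319.1/826.25) ÷ (-8620/49860) = 2.23.

2.23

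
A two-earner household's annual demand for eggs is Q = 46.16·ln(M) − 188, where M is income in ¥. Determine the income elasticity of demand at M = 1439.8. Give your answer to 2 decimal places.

At M = 1439.8: Q = 147.687.
dQ/dM = 46.16/M = 0.03206 at this income.
η = (dQ/dM)·(M/Q) = 0.03206 × (1439.8/147.687) = 0.31.

0.31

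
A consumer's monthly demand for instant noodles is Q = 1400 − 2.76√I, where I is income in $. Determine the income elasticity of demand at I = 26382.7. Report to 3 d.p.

-0.236

At I = 26382.7: Q = 951.700.
dQ/dI = -2.76/(2√I) = -0.0084961 at this income.
η = (dQ/dI)·(I/Q) = -0.0084961 × (26382.7/951.700) = -0.236.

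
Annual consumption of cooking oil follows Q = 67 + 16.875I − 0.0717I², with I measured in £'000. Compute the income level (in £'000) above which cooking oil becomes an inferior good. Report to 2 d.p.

117.68

dQ/dI = 16.875 − 0.1434I.
The good is inferior where dQ/dI < 0. Setting dQ/dI = 0 gives I = 16.875 / 0.1434 = 117.68.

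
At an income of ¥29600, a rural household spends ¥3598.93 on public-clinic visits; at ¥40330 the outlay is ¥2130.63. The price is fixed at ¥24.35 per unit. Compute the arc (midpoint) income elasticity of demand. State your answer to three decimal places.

With a constant price, Q₁ = 3598.93/24.35 = 147.800 and Q₂ = 2130.63/24.35 = 87.500 (equivalently, work directly with expenditure since P cancels).
Midpoint %ΔQ = (2130.63 − 3598.93)/2864.78 = -0.51253; midpoint %ΔI = (40330 − 29600)/34965 = 0.30688.
η = -0.51253 / 0.30688 = -1.670.

-1.670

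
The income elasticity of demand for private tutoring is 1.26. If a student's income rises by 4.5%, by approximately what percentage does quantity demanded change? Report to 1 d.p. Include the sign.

%ΔQ ≈ η × %ΔI = 1.26 × 4.5% = 5.7%.

5.7%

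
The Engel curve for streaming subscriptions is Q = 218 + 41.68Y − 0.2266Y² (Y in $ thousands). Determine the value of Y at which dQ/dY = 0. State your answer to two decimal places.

91.97

dQ/dY = 41.68 − 0.4532Y.
The good is inferior where dQ/dY < 0. Setting dQ/dY = 0 gives Y = 41.68 / 0.4532 = 91.97.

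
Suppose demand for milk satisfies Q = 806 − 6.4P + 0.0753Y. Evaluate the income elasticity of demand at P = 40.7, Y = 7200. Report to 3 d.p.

At P = 40.7, Y = 7200: Q = 1087.680.
Holding P constant, ∂Q/∂Y = 0.0753.
η_Y = (∂Q/∂Y)·(Y/Q) = 0.0753 × (7200/1087.680) = 0.498.

0.498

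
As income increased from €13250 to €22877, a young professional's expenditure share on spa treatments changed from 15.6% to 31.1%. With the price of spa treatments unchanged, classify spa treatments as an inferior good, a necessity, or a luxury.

The budget share rises as income rises, so η > 1.

luxury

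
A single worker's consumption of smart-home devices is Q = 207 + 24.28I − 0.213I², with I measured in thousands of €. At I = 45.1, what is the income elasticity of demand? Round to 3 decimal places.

At I = 45.1: Q = 868.7839.
dQ/dI = 24.28 − 0.426I = 5.06740.
η = (dQ/dI)·(I/Q) = 5.06740 × (45.1/868.7839) = 0.263.

0.263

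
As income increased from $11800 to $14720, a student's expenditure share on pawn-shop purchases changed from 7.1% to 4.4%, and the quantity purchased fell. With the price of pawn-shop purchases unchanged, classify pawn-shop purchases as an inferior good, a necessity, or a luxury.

Quantity demanded falls as income rises, so η < 0.

inferior good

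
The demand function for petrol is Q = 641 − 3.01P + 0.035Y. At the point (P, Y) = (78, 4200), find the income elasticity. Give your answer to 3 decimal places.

0.266

At P = 78, Y = 4200: Q = 553.220.
Holding P constant, ∂Q/∂Y = 0.035.
η_Y = (∂Q/∂Y)·(Y/Q) = 0.035 × (4200/553.220) = 0.266.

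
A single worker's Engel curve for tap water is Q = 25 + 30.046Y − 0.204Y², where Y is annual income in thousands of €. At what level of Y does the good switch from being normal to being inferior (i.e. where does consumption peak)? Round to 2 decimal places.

dQ/dY = 30.046 − 0.408Y.
The good is inferior where dQ/dY < 0. Setting dQ/dY = 0 gives Y = 30.046 / 0.408 = 73.64.

73.64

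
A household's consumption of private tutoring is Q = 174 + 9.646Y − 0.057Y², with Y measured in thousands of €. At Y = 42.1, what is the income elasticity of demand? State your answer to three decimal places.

At Y = 42.1: Q = 479.0692.
dQ/dY = 9.646 − 0.114Y = 4.84660.
η = (dQ/dY)·(Y/Q) = 4.84660 × (42.1/479.0692) = 0.426.

0.426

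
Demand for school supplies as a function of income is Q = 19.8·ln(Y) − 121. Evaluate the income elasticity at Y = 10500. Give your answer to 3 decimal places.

At Y = 10500: Q = 62.331.
dQ/dY = 19.8/Y = 0.00188571 at this income.
η = (dQ/dY)·(Y/Q) = 0.00188571 × (10500/62.331) = 0.318.

0.318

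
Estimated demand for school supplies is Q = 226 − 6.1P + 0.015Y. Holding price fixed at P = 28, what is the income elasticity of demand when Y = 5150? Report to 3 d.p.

At P = 28, Y = 5150: Q = 132.450.
Holding P constant, ∂Q/∂Y = 0.015.
η_Y = (∂Q/∂Y)·(Y/Q) = 0.015 × (5150/132.450) = 0.583.

0.583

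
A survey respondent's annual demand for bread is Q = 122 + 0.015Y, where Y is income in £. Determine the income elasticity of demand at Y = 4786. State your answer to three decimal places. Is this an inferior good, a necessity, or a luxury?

At Y = 4786: Q = 193.790.
dQ/dY = 0.015.
η = (dQ/dY)·(Y/Q) = 0.015 × (4786/193.790) = 0.370.
Since 0 < η < 1, the good is a necessity.

0.370 (necessity)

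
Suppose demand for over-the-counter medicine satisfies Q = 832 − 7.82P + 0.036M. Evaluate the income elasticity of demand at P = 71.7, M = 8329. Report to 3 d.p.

0.525

At P = 71.7, M = 8329: Q = 571.150.
Holding P constant, ∂Q/∂M = 0.036.
η_M = (∂Q/∂M)·(M/Q) = 0.036 × (8329/571.150) = 0.525.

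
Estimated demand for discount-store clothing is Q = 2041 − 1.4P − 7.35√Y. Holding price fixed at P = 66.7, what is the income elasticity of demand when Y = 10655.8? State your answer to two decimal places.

At P = 66.7, Y = 10655.8: Q = 1188.902.
Holding P constant, ∂Q/∂Y = -7.35/(2√Y) = -0.0356012.
η_Y = (∂Q/∂Y)·(Y/Q) = -0.0356012 × (10655.8/1188.902) = -0.32.

-0.32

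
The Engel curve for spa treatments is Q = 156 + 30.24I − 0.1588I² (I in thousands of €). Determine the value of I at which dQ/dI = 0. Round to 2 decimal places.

95.21

dQ/dI = 30.24 − 0.3176I.
The good is inferior where dQ/dI < 0. Setting dQ/dI = 0 gives I = 30.24 / 0.3176 = 95.21.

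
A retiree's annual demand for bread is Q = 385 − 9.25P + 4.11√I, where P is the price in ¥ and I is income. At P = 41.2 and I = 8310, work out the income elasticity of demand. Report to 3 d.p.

0.495

At P = 41.2, I = 8310: Q = 378.564.
Holding P constant, ∂Q/∂I = 4.11/(2√I) = 0.022543.
η_I = (∂Q/∂I)·(I/Q) = 0.022543 × (8310/378.564) = 0.495.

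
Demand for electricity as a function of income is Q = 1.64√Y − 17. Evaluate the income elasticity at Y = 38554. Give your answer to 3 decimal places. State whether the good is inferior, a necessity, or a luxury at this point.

At Y = 38554: Q = 305.017.
dQ/dY = 1.64/(2√Y) = 0.00417618 at this income.
η = (dQ/dY)·(Y/Q) = 0.00417618 × (38554/305.017) = 0.528.
Since 0 < η < 1, the good is a necessity.

0.528 (necessity)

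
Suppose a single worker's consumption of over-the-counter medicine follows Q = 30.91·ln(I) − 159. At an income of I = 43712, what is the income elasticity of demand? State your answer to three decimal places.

At I = 43712: Q = 171.285.
dQ/dI = 30.91/I = 0.000707128 at this income.
η = (dQ/dI)·(I/Q) = 0.000707128 × (43712/171.285) = 0.180.

0.180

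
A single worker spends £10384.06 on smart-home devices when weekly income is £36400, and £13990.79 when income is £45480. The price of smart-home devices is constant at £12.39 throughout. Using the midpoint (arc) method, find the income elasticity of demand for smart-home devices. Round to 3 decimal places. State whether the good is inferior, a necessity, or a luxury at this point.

1.334 (luxury)

With a constant price, Q₁ = 10384.06/12.39 = 838.100 and Q₂ = 13990.79/12.39 = 1129.200 (equivalently, work directly with expenditure since P cancels).
Midpoint %ΔQ = (13990.79 − 10384.06)/12187.43 = 0.29594; midpoint %ΔI = (45480 − 36400)/40940 = 0.22179.
η = 0.29594 / 0.22179 = 1.334.
η > 1 ⇒ luxury.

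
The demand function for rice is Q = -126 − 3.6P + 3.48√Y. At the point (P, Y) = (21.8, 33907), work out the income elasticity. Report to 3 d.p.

At P = 21.8, Y = 33907: Q = 436.322.
Holding P constant, ∂Q/∂Y = 3.48/(2√Y) = 0.00944941.
η_Y = (∂Q/∂Y)·(Y/Q) = 0.00944941 × (33907/436.322) = 0.734.

0.734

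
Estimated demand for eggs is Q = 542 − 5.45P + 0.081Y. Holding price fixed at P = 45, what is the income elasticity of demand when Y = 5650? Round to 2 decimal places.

0.61

At P = 45, Y = 5650: Q = 754.400.
Holding P constant, ∂Q/∂Y = 0.081.
η_Y = (∂Q/∂Y)·(Y/Q) = 0.081 × (5650/754.400) = 0.61.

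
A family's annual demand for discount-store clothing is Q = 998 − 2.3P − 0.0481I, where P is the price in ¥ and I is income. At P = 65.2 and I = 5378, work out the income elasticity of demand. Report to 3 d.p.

-0.439

At P = 65.2, I = 5378: Q = 589.358.
Holding P constant, ∂Q/∂I = −0.0481.
η_I = (∂Q/∂I)·(I/Q) = -0.0481 × (5378/589.358) = -0.439.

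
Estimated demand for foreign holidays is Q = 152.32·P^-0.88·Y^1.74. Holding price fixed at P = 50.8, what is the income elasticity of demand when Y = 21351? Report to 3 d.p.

For a multiplicative demand Q = A·P^α·Y^β, the income elasticity is β everywhere.
Here β = 1.74, so η = 1.740.

1.740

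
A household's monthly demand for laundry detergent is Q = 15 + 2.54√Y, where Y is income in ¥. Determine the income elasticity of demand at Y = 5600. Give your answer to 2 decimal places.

At Y = 5600: Q = 205.076.
dQ/dY = 2.54/(2√Y) = 0.0169711 at this income.
η = (dQ/dY)·(Y/Q) = 0.0169711 × (5600/205.076) = 0.46.

0.46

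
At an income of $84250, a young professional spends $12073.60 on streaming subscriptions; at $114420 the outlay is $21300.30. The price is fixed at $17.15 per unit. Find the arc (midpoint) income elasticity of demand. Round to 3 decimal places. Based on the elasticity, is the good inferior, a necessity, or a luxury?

1.821 (luxury)

With a constant price, Q₁ = 12073.60/17.15 = 704.000 and Q₂ = 21300.30/17.15 = 1242.000 (equivalently, work directly with expenditure since P cancels).
Midpoint %ΔQ = (21300.30 − 12073.60)/16686.95 = 0.55293; midpoint %ΔI = (114420 − 84250)/99335 = 0.30372.
η = 0.55293 / 0.30372 = 1.821.
η > 1 ⇒ luxury.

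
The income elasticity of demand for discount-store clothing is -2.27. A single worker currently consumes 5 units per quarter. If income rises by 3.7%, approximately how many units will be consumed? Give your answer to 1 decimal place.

%ΔQ ≈ η × %ΔI = -2.27 × 3.7% = -8.399%.
New Q ≈ 5 × (1 − 0.08399) = 4.6.

4.6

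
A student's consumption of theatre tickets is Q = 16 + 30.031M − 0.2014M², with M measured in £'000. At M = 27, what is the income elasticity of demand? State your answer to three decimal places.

0.761

At M = 27: Q = 680.0164.
dQ/dM = 30.031 − 0.4028M = 19.15540.
η = (dQ/dM)·(M/Q) = 19.15540 × (27/680.0164) = 0.761.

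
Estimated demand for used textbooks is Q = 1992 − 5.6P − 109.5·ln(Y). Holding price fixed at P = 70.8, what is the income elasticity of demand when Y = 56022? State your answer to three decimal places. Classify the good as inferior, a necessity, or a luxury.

-0.275 (inferior good)

At P = 70.8, Y = 56022: Q = 398.302.
Holding P constant, ∂Q/∂Y = -109.5/Y = -0.00195459.
η_Y = (∂Q/∂Y)·(Y/Q) = -0.00195459 × (56022/398.302) = -0.275.
Since η < 0, this is an inferior good.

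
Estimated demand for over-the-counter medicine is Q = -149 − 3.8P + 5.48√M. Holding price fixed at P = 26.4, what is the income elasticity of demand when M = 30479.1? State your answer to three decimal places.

0.676

At P = 26.4, M = 30479.1: Q = 707.393.
Holding P constant, ∂Q/∂M = 5.48/(2√M) = 0.0156946.
η_M = (∂Q/∂M)·(M/Q) = 0.0156946 × (30479.1/707.393) = 0.676.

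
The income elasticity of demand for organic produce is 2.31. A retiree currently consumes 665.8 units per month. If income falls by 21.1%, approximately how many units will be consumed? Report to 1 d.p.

%ΔQ ≈ η × %ΔI = 2.31 × (-21.1%) = -48.741%.
New Q ≈ 665.8 × (1 − 0.48741) = 341.3.

341.3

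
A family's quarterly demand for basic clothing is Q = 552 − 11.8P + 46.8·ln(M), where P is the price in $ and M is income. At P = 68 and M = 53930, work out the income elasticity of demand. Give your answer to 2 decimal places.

At P = 68, M = 53930: Q = 259.507.
Holding P constant, ∂Q/∂M = 46.8/M = 0.000867792.
η_M = (∂Q/∂M)·(M/Q) = 0.000867792 × (53930/259.507) = 0.18.

0.18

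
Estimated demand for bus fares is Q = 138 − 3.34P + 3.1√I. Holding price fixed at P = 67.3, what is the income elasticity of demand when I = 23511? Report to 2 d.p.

At P = 67.3, I = 23511: Q = 388.550.
Holding P constant, ∂Q/∂I = 3.1/(2√I) = 0.0101087.
η_I = (∂Q/∂I)·(I/Q) = 0.0101087 × (23511/388.550) = 0.61.

0.61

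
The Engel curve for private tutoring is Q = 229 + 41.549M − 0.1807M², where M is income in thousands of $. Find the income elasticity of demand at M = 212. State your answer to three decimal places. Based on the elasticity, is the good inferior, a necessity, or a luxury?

-8.116 (inferior good)

At M = 212: Q = 916.0072.
dQ/dM = 41.549 − 0.3614M = -35.06780.
η = (dQ/dM)·(M/Q) = -35.06780 × (212/916.0072) = -8.116.
η < 0 ⇒ inferior good.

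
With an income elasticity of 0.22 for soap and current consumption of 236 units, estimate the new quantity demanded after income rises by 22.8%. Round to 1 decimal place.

247.8

%ΔQ ≈ η × %ΔI = 0.22 × 22.8% = 5.016%.
New Q ≈ 236 × (1 + 0.05016) = 247.8.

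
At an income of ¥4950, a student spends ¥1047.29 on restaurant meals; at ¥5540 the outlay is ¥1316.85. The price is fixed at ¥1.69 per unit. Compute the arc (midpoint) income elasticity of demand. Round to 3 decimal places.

2.027

With a constant price, Q₁ = 1047.29/1.69 = 619.698 and Q₂ = 1316.85/1.69 = 779.201 (equivalently, work directly with expenditure since P cancels).
Midpoint %ΔQ = (1316.85 − 1047.29)/1182.07 = 0.22804; midpoint %ΔI = (5540 − 4950)/5245 = 0.11249.
η = 0.22804 / 0.11249 = 2.027.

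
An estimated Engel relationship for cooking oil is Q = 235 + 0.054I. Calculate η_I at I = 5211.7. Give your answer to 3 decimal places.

0.545

At I = 5211.7: Q = 516.432.
dQ/dI = 0.054.
η = (dQ/dI)·(I/Q) = 0.054 × (5211.7/516.432) = 0.545.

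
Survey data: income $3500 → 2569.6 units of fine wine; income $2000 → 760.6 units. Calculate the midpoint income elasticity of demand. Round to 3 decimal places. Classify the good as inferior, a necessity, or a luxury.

ΔQ = 760.6 − 2569.6 = -1809; midpoint Q̄ = (2569.6 + 760.6)/2 = 1665.1.
ΔI = 2000 − 3500 = -1500; midpoint Ī = (3500 + 2000)/2 = 2750.
η = (ΔQ/Q̄) ÷ (ΔI/Ī) = (-1809/1665.1) ÷ (-1500/2750) = 1.992.
η > 1 ⇒ luxury.

1.992 (luxury)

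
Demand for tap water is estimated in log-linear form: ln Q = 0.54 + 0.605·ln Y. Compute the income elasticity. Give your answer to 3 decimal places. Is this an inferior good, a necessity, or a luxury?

In a log-linear demand, the coefficient on ln Y is the income elasticity.
So η = 0.605.
0 < η < 1 ⇒ necessity.

0.605 (necessity)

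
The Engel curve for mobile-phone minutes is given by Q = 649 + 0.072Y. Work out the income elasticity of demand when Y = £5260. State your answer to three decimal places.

0.369

At Y = 5260: Q = 1027.720.
dQ/dY = 0.072.
η = (dQ/dY)·(Y/Q) = 0.072 × (5260/1027.720) = 0.369.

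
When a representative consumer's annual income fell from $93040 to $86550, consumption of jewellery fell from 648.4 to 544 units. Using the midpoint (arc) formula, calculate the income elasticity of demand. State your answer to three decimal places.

ΔQ = 544 − 648.4 = -104.4; midpoint Q̄ = (648.4 + 544)/2 = 596.2.
ΔI = 86550 − 93040 = -6490; midpoint Ī = (93040 + 86550)/2 = 89795.
η = (ΔQ/Q̄) ÷ (ΔI/Ī) = (-104.4/596.2) ÷ (-6490/89795) = 2.423.

2.423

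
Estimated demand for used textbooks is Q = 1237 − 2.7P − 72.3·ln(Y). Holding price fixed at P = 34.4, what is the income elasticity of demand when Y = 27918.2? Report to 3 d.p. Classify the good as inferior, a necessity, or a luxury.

-0.179 (inferior good)

At P = 34.4, Y = 27918.2: Q = 403.982.
Holding P constant, ∂Q/∂Y = -72.3/Y = -0.00258971.
η_Y = (∂Q/∂Y)·(Y/Q) = -0.00258971 × (27918.2/403.982) = -0.179.
Since η < 0, this is an inferior good.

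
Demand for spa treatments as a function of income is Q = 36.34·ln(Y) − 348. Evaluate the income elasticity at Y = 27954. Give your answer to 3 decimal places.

1.510

At Y = 27954: Q = 24.060.
dQ/dY = 36.34/Y = 0.00129999 at this income.
η = (dQ/dY)·(Y/Q) = 0.00129999 × (27954/24.060) = 1.510.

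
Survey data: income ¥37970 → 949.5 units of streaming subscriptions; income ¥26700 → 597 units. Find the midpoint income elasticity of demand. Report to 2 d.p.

1.31

ΔQ = 597 − 949.5 = -352.5; midpoint Q̄ = (949.5 + 597)/2 = 773.25.
ΔI = 26700 − 37970 = -11270; midpoint Ī = (37970 + 26700)/2 = 32335.
η = (ΔQ/Q̄) ÷ (ΔI/Ī) = (-352.5/773.25) ÷ (-11270/32335) = 1.31.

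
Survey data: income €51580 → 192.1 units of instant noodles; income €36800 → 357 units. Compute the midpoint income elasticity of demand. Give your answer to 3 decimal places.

-1.796

ΔQ = 357 − 192.1 = 164.9; midpoint Q̄ = (192.1 + 357)/2 = 274.55.
ΔI = 36800 − 51580 = -14780; midpoint Ī = (51580 + 36800)/2 = 44190.
η = (ΔQ/Q̄) ÷ (ΔI/Ī) = (164.9/274.55) ÷ (-14780/44190) = -1.796.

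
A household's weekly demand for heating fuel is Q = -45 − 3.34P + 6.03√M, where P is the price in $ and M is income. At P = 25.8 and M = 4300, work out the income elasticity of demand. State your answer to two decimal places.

At P = 25.8, M = 4300: Q = 264.242.
Holding P constant, ∂Q/∂M = 6.03/(2√M) = 0.0459783.
η_M = (∂Q/∂M)·(M/Q) = 0.0459783 × (4300/264.242) = 0.75.

0.75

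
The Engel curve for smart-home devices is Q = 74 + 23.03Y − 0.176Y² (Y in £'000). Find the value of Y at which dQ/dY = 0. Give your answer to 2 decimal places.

65.43

dQ/dY = 23.03 − 0.352Y.
The good is inferior where dQ/dY < 0. Setting dQ/dY = 0 gives Y = 23.03 / 0.352 = 65.43.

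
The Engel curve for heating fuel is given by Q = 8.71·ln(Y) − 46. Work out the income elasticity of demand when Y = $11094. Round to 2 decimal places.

At Y = 11094: Q = 35.126.
dQ/dY = 8.71/Y = 0.000785109 at this income.
η = (dQ/dY)·(Y/Q) = 0.000785109 × (11094/35.126) = 0.25.

0.25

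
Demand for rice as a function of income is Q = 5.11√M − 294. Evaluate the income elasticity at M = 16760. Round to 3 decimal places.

At M = 16760: Q = 367.543.
dQ/dM = 5.11/(2√M) = 0.0197358 at this income.
η = (dQ/dM)·(M/Q) = 0.0197358 × (16760/367.543) = 0.900.

0.900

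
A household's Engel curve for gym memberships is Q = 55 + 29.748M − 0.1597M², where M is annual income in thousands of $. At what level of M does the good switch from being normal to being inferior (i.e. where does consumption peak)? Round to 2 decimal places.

93.14

dQ/dM = 29.748 − 0.3194M.
The good is inferior where dQ/dM < 0. Setting dQ/dM = 0 gives M = 29.748 / 0.3194 = 93.14.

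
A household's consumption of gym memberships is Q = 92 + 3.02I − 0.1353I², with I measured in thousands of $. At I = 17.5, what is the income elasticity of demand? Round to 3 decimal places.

At I = 17.5: Q = 103.4144.
dQ/dI = 3.02 − 0.2706I = -1.71550.
η = (dQ/dI)·(I/Q) = -1.71550 × (17.5/103.4144) = -0.290.

-0.290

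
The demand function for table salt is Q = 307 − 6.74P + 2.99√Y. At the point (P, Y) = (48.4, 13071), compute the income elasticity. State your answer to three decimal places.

0.530

At P = 48.4, Y = 13071: Q = 322.626.
Holding P constant, ∂Q/∂Y = 2.99/(2√Y) = 0.0130764.
η_Y = (∂Q/∂Y)·(Y/Q) = 0.0130764 × (13071/322.626) = 0.530.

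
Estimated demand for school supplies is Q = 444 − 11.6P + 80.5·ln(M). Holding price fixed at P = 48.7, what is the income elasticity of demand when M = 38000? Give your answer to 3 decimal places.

At P = 48.7, M = 38000: Q = 727.980.
Holding P constant, ∂Q/∂M = 80.5/M = 0.00211842.
η_M = (∂Q/∂M)·(M/Q) = 0.00211842 × (38000/727.980) = 0.111.

0.111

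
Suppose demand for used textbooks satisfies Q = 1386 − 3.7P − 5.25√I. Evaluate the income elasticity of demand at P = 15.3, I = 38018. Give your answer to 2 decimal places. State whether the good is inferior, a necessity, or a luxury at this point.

-1.67 (inferior good)

At P = 15.3, I = 38018: Q = 305.734.
Holding P constant, ∂Q/∂I = -5.25/(2√I) = -0.0134628.
η_I = (∂Q/∂I)·(I/Q) = -0.0134628 × (38018/305.734) = -1.67.
Since η < 0, this is an inferior good.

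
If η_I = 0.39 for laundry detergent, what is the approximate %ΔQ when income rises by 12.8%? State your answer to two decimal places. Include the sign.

%ΔQ ≈ η × %ΔI = 0.39 × 12.8% = 4.99%.

4.99%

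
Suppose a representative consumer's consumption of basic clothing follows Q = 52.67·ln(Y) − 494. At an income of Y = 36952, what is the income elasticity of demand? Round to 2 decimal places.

At Y = 36952: Q = 59.950.
dQ/dY = 52.67/Y = 0.00142536 at this income.
η = (dQ/dY)·(Y/Q) = 0.00142536 × (36952/59.950) = 0.88.

0.88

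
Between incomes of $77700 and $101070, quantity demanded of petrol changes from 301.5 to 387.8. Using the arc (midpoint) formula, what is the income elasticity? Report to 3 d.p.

0.958

ΔQ = 387.8 − 301.5 = 86.3; midpoint Q̄ = (301.5 + 387.8)/2 = 344.65.
ΔI = 101070 − 77700 = 23370; midpoint Ī = (77700 + 101070)/2 = 89385.
η = (ΔQ/Q̄) ÷ (ΔI/Ī) = (86.3/344.65) ÷ (23370/89385) = 0.958.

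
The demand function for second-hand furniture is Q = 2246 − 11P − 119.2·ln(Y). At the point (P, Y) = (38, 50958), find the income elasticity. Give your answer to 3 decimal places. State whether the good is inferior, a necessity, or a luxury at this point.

-0.222 (inferior good)

At P = 38, Y = 50958: Q = 536.020.
Holding P constant, ∂Q/∂Y = -119.2/Y = -0.00233918.
η_Y = (∂Q/∂Y)·(Y/Q) = -0.00233918 × (50958/536.020) = -0.222.
Since η < 0, this is an inferior good.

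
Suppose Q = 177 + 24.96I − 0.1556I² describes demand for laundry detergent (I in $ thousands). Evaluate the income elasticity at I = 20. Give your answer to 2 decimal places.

At I = 20: Q = 613.9600.
dQ/dI = 24.96 − 0.3112I = 18.73600.
η = (dQ/dI)·(I/Q) = 18.73600 × (20/613.9600) = 0.61.

0.61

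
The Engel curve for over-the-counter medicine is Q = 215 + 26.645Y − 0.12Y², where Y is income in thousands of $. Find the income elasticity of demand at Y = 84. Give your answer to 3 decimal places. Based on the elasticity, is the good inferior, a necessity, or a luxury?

0.339 (necessity)

At Y = 84: Q = 1606.4600.
dQ/dY = 26.645 − 0.24Y = 6.48500.
η = (dQ/dY)·(Y/Q) = 6.48500 × (84/1606.4600) = 0.339.
0 < η < 1 ⇒ necessity.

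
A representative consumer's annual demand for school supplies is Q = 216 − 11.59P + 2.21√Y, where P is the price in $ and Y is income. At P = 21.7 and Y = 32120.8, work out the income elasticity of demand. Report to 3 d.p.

0.549

At P = 21.7, Y = 32120.8: Q = 360.579.
Holding P constant, ∂Q/∂Y = 2.21/(2√Y) = 0.00616551.
η_Y = (∂Q/∂Y)·(Y/Q) = 0.00616551 × (32120.8/360.579) = 0.549.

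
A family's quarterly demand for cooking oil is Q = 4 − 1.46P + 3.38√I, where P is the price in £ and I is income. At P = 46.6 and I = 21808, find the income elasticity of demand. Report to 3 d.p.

At P = 46.6, I = 21808: Q = 435.107.
Holding P constant, ∂Q/∂I = 3.38/(2√I) = 0.011444.
η_I = (∂Q/∂I)·(I/Q) = 0.011444 × (21808/435.107) = 0.574.

0.574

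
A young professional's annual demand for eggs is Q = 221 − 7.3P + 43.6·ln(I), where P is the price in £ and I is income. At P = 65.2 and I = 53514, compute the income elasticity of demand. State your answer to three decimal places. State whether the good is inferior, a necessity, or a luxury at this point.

0.198 (necessity)

At P = 65.2, I = 53514: Q = 219.744.
Holding P constant, ∂Q/∂I = 43.6/I = 0.00081474.
η_I = (∂Q/∂I)·(I/Q) = 0.00081474 × (53514/219.744) = 0.198.
Since 0 < η < 1, this is a necessity.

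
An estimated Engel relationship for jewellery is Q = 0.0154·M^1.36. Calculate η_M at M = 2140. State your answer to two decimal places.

1.36

For Q = A·M^β the income elasticity is constant and equal to β.
Here β = 1.36, so η = 1.36.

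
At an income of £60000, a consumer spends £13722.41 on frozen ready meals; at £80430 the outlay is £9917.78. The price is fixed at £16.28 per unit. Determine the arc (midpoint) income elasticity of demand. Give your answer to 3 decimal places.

-1.106

With a constant price, Q₁ = 13722.41/16.28 = 842.900 and Q₂ = 9917.78/16.28 = 609.200 (equivalently, work directly with expenditure since P cancels).
Midpoint %ΔQ = (9917.78 − 13722.41)/11820.10 = -0.32188; midpoint %ΔI = (80430 − 60000)/70215 = 0.29096.
η = -0.32188 / 0.29096 = -1.106.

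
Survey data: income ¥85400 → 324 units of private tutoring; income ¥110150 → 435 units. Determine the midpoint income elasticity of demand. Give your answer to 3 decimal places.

1.155

ΔQ = 435 − 324 = 111; midpoint Q̄ = (324 + 435)/2 = 379.5.
ΔI = 110150 − 85400 = 24750; midpoint Ī = (85400 + 110150)/2 = 97775.
η = (ΔQ/Q̄) ÷ (ΔI/Ī) = (111/379.5) ÷ (24750/97775) = 1.155.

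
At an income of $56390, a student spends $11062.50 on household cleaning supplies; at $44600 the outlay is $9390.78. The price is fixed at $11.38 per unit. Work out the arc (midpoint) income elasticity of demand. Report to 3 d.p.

With a constant price, Q₁ = 11062.50/11.38 = 972.100 and Q₂ = 9390.78/11.38 = 825.200 (equivalently, work directly with expenditure since P cancels).
Midpoint %ΔQ = (9390.78 − 11062.50)/10226.64 = -0.16347; midpoint %ΔI = (44600 − 56390)/50495 = -0.23349.
η = -0.16347 / -0.23349 = 0.700.

0.700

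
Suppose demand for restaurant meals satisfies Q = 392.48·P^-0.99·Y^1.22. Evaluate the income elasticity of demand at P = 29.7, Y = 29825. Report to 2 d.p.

For a multiplicative demand Q = A·P^α·Y^β, the income elasticity is β everywhere.
Here β = 1.22, so η = 1.22.

1.22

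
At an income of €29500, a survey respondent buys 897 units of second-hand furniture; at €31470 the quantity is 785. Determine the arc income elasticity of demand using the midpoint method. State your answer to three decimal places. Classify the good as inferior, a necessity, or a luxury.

ΔQ = 785 − 897 = -112; midpoint Q̄ = (897 + 785)/2 = 841.
ΔI = 31470 − 29500 = 1970; midpoint Ī = (29500 + 31470)/2 = 30485.
η = (ΔQ/Q̄) ÷ (ΔI/Ī) = (-112/841) ÷ (1970/30485) = -2.061.
η < 0 ⇒ inferior good.

-2.061 (inferior good)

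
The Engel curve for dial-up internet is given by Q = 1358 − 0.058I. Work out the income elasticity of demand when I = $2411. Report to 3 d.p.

-0.115

At I = 2411: Q = 1218.162.
dQ/dI = −0.058.
η = (dQ/dI)·(I/Q) = -0.058 × (2411/1218.162) = -0.115.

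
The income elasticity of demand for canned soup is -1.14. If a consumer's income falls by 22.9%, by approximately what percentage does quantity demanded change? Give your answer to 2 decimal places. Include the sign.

%ΔQ ≈ η × %ΔI = -1.14 × (-22.9%) = 26.11%.

26.11%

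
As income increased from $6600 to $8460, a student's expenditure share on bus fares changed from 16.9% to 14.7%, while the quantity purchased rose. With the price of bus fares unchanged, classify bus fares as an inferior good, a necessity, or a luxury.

Quantity rises but the budget share falls as income rises, so 0 < η < 1.

necessity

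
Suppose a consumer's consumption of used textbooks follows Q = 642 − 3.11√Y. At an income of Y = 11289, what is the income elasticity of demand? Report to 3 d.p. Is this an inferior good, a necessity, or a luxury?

At Y = 11289: Q = 311.563.
dQ/dY = -3.11/(2√Y) = -0.0146353 at this income.
η = (dQ/dY)·(Y/Q) = -0.0146353 × (11289/311.563) = -0.530.
Since η < 0, the good is an inferior good.

-0.530 (inferior good)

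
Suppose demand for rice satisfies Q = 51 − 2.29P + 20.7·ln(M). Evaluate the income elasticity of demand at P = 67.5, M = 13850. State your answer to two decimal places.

At P = 67.5, M = 13850: Q = 93.821.
Holding P constant, ∂Q/∂M = 20.7/M = 0.00149458.
η_M = (∂Q/∂M)·(M/Q) = 0.00149458 × (13850/93.821) = 0.22.

0.22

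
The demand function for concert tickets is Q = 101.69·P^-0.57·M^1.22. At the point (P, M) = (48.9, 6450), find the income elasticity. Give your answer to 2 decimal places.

For a multiplicative demand Q = A·P^α·M^β, the income elasticity is β everywhere.
Here β = 1.22, so η = 1.22.

1.22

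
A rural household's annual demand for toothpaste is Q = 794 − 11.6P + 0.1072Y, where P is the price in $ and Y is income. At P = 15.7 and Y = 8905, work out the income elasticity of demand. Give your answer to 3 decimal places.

0.609

At P = 15.7, Y = 8905: Q = 1566.496.
Holding P constant, ∂Q/∂Y = 0.1072.
η_Y = (∂Q/∂Y)·(Y/Q) = 0.1072 × (8905/1566.496) = 0.609.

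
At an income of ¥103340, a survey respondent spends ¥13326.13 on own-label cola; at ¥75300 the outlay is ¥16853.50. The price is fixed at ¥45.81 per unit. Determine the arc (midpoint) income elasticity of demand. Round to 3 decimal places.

With a constant price, Q₁ = 13326.13/45.81 = 290.900 and Q₂ = 16853.50/45.81 = 367.900 (equivalently, work directly with expenditure since P cancels).
Midpoint %ΔQ = (16853.50 − 13326.13)/15089.81 = 0.23376; midpoint %ΔI = (75300 − 103340)/89320 = -0.31393.
η = 0.23376 / -0.31393 = -0.745.

-0.745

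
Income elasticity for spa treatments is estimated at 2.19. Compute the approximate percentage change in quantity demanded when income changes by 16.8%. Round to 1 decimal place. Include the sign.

%ΔQ ≈ η × %ΔI = 2.19 × 16.8% = 36.8%.

36.8%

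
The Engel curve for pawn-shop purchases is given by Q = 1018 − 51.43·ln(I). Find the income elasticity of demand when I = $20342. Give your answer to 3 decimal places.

At I = 20342: Q = 507.792.
dQ/dI = -51.43/I = -0.00252827 at this income.
η = (dQ/dI)·(I/Q) = -0.00252827 × (20342/507.792) = -0.101.

-0.101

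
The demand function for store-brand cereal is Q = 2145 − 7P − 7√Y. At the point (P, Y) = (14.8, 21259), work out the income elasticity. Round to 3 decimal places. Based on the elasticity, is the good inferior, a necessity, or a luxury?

At P = 14.8, Y = 21259: Q = 1020.767.
Holding P constant, ∂Q/∂Y = -7/(2√Y) = -0.0240047.
η_Y = (∂Q/∂Y)·(Y/Q) = -0.0240047 × (21259/1020.767) = -0.500.
Since η < 0, this is an inferior good.

-0.500 (inferior good)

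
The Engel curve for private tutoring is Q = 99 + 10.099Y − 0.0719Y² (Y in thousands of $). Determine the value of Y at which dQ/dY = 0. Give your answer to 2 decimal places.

dQ/dY = 10.099 − 0.1438Y.
The good is inferior where dQ/dY < 0. Setting dQ/dY = 0 gives Y = 10.099 / 0.1438 = 70.23.

70.23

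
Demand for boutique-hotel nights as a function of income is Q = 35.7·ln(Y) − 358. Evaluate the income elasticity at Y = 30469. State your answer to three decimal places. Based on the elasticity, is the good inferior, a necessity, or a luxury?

At Y = 30469: Q = 10.583.
dQ/dY = 35.7/Y = 0.00117168 at this income.
η = (dQ/dY)·(Y/Q) = 0.00117168 × (30469/10.583) = 3.373.
Since η > 1, the good is a luxury.

3.373 (luxury)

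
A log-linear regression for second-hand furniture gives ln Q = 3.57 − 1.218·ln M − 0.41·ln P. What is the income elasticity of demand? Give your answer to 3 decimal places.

In a log-linear demand, the coefficient on ln M is the income elasticity.
So η = -1.218.

-1.218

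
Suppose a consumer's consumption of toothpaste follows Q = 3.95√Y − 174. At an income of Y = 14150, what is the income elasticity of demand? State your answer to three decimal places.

0.794

At Y = 14150: Q = 295.867.
dQ/dY = 3.95/(2√Y) = 0.0166031 at this income.
η = (dQ/dY)·(Y/Q) = 0.0166031 × (14150/295.867) = 0.794.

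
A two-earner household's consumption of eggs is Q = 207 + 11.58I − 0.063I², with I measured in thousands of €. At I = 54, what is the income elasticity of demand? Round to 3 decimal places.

At I = 54: Q = 648.6120.
dQ/dI = 11.58 − 0.126I = 4.77600.
η = (dQ/dI)·(I/Q) = 4.77600 × (54/648.6120) = 0.398.

0.398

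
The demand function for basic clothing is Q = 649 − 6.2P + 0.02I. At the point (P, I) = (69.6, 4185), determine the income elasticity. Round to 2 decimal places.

0.28

At P = 69.6, I = 4185: Q = 301.180.
Holding P constant, ∂Q/∂I = 0.02.
η_I = (∂Q/∂I)·(I/Q) = 0.02 × (4185/301.180) = 0.28.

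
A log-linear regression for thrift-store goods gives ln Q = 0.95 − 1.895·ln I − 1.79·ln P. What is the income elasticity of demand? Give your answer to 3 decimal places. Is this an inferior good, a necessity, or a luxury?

In a log-linear demand, the coefficient on ln I is the income elasticity.
So η = -1.895.
η < 0 ⇒ inferior good.

-1.895 (inferior good)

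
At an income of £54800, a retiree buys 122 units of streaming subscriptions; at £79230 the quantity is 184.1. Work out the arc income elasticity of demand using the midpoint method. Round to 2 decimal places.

ΔQ = 184.1 − 122 = 62.1; midpoint Q̄ = (122 + 184.1)/2 = 153.05.
ΔI = 79230 − 54800 = 24430; midpoint Ī = (54800 + 79230)/2 = 67015.
η = (ΔQ/Q̄) ÷ (ΔI/Ī) = (62.1/153.05) ÷ (24430/67015) = 1.11.

1.11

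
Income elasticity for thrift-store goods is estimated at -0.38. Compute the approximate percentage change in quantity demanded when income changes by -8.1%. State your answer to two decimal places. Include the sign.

%ΔQ ≈ η × %ΔI = -0.38 × (-8.1%) = 3.08%.

3.08%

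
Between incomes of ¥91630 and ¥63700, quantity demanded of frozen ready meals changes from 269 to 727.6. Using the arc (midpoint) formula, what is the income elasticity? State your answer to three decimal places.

ΔQ = 727.6 − 269 = 458.6; midpoint Q̄ = (269 + 727.6)/2 = 498.3.
ΔI = 63700 − 91630 = -27930; midpoint Ī = (91630 + 63700)/2 = 77665.
η = (ΔQ/Q̄) ÷ (ΔI/Ī) = (458.6/498.3) ÷ (-27930/77665) = -2.559.

-2.559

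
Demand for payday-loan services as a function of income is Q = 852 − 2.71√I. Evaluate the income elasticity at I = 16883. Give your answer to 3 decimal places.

At I = 16883: Q = 499.877.
dQ/dI = -2.71/(2√I) = -0.0104283 at this income.
η = (dQ/dI)·(I/Q) = -0.0104283 × (16883/499.877) = -0.352.

-0.352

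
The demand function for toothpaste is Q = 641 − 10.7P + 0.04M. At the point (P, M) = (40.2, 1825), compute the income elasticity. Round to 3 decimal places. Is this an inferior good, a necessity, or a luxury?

0.257 (necessity)

At P = 40.2, M = 1825: Q = 283.860.
Holding P constant, ∂Q/∂M = 0.04.
η_M = (∂Q/∂M)·(M/Q) = 0.04 × (1825/283.860) = 0.257.
Since 0 < η < 1, this is a necessity.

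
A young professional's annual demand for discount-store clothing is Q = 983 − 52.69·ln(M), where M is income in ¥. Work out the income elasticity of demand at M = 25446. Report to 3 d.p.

At M = 25446: Q = 448.496.
dQ/dM = -52.69/M = -0.00207066 at this income.
η = (dQ/dM)·(M/Q) = -0.00207066 × (25446/448.496) = -0.117.

-0.117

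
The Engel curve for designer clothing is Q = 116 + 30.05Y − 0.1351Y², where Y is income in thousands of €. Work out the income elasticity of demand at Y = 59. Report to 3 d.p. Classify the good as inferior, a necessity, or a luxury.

At Y = 59: Q = 1418.6669.
dQ/dY = 30.05 − 0.2702Y = 14.10820.
η = (dQ/dY)·(Y/Q) = 14.10820 × (59/1418.6669) = 0.587.
0 < η < 1 ⇒ necessity.

0.587 (necessity)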